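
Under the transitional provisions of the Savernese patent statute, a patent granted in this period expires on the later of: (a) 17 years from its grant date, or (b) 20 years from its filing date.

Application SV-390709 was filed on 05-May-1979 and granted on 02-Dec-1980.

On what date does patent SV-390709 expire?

1999-05-05

(a) grant + 17 years → 2 December 1997.
(b) filing + 20 years → 5 May 1999.
Later of the two: 5 May 1999.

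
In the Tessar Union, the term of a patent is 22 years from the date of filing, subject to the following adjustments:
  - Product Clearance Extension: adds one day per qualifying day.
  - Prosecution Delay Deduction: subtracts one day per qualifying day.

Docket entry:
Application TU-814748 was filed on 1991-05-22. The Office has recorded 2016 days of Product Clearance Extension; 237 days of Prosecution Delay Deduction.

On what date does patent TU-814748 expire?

2018-04-05

Base term: filing date + 22 years → 22 May 2013.
Product Clearance Extension: +2016 days → 28 November 2018.
Prosecution Delay Deduction: −237 days → 5 April 2018.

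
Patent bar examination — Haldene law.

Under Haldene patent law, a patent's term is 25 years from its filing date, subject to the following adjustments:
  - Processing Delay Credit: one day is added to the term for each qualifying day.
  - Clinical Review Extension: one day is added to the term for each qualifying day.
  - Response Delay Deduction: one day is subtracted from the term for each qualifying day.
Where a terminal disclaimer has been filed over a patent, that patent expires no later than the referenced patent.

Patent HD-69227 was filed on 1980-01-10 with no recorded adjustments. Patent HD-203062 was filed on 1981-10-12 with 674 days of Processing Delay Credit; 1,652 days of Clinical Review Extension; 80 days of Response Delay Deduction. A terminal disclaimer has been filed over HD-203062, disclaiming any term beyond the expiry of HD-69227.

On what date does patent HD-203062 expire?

Natural term of HD-203062:
  Base: filing + 25 years → 12 October 2006.
  Processing Delay Credit: +674 days → 16 August 2008.
  Clinical Review Extension: +1652 days → 23 February 2013.
  Response Delay Deduction: −80 days → 5 December 2012.
Expiry of referenced patent HD-69227:
  Base: filing + 25 years → 10 January 2005.
Terminal disclaimer: HD-203062 expires on the earlier of 5 December 2012 and 10 January 2005.

January 10, 2005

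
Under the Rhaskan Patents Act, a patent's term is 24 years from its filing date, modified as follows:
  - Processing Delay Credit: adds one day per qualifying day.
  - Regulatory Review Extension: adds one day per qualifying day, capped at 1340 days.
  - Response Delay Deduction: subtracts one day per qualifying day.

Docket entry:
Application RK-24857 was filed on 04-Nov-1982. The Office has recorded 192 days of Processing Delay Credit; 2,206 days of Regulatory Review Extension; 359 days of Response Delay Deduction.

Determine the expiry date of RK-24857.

Base term: filing date + 24 years → 4 November 2006.
Processing Delay Credit: +192 days → 15 May 2007.
Regulatory Review Extension: 2206 days claimed exceeds the 1340-day cap, so +1340 days → 14 January 2011.
Response Delay Deduction: −359 days → 20 January 2010.

January 20, 2010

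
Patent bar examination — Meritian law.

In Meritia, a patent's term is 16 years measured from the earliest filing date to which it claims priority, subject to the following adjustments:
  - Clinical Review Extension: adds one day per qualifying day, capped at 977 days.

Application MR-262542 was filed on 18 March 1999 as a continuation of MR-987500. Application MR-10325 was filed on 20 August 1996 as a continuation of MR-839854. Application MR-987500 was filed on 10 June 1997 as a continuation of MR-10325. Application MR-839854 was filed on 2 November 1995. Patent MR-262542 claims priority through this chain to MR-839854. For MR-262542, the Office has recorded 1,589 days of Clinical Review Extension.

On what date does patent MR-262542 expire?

2014-07-06

Earliest priority filing: 2 November 1995.
Base term: 2 November 1995 + 16 years → 2 November 2011.
Clinical Review Extension: 1589 days claimed exceeds the 977-day cap, so +977 days → 6 July 2014.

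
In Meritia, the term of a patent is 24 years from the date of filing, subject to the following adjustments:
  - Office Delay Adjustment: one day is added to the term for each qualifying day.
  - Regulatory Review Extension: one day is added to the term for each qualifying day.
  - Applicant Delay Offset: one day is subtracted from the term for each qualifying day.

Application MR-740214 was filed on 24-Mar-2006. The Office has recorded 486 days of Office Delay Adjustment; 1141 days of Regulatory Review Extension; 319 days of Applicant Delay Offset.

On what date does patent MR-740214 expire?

Base term: filing date + 24 years → 24 March 2030.
Office Delay Adjustment: +486 days → 23 July 2031.
Regulatory Review Extension: +1141 days → 6 September 2034.
Applicant Delay Offset: −319 days → 22 October 2033.

October 22, 2033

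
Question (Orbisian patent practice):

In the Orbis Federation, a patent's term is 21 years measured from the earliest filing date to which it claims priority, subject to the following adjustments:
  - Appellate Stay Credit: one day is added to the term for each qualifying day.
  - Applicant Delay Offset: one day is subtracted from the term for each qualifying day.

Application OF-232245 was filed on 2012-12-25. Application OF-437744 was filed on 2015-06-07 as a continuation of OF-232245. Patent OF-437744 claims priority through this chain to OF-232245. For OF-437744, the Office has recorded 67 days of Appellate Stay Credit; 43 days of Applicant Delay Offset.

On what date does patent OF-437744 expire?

Earliest priority filing: 25 December 2012.
Base term: 25 December 2012 + 21 years → 25 December 2033.
Appellate Stay Credit: +67 days → 2 March 2034.
Applicant Delay Offset: −43 days → 18 January 2034.

2034-01-18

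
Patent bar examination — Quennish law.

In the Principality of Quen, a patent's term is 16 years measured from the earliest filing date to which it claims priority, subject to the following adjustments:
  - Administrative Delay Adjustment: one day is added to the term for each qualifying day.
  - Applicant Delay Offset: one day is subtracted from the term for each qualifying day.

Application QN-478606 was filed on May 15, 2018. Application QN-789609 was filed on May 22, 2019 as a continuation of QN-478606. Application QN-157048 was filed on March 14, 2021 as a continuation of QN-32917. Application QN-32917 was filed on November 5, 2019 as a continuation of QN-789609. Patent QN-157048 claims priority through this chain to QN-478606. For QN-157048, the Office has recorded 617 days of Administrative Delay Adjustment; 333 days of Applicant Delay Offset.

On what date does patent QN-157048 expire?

2035-02-23

Earliest priority filing: 15 May 2018.
Base term: 15 May 2018 + 16 years → 15 May 2034.
Administrative Delay Adjustment: +617 days → 22 January 2036.
Applicant Delay Offset: −333 days → 23 February 2035.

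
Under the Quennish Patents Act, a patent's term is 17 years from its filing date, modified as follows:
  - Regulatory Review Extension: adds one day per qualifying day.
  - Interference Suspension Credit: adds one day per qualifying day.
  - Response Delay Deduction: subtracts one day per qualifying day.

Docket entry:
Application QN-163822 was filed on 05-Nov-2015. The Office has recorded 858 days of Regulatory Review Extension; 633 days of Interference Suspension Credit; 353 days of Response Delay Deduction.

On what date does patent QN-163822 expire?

December 18, 2035

Base term: filing date + 17 years → 5 November 2032.
Regulatory Review Extension: +858 days → 13 March 2035.
Interference Suspension Credit: +633 days → 5 December 2036.
Response Delay Deduction: −353 days → 18 December 2035.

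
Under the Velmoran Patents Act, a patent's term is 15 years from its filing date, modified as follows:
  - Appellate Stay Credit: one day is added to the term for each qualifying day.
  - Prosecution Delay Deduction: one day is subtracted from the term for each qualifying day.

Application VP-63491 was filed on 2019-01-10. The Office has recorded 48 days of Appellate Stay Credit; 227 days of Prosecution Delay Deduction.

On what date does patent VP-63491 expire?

2033-07-15

Base term: filing date + 15 years → 10 January 2034.
Appellate Stay Credit: +48 days → 27 February 2034.
Prosecution Delay Deduction: −227 days → 15 July 2033.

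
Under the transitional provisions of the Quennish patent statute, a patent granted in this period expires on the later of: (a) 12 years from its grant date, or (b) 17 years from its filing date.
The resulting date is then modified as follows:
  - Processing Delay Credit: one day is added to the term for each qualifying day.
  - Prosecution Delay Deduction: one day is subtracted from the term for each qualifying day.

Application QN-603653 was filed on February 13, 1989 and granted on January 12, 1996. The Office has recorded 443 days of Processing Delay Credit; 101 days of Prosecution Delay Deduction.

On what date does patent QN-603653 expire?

(a) grant + 12 years → 12 January 2008.
(b) filing + 17 years → 13 February 2006.
Later of the two: 12 January 2008.
Processing Delay Credit: +443 days → 30 March 2009.
Prosecution Delay Deduction: −101 days → 19 December 2008.

2008-12-19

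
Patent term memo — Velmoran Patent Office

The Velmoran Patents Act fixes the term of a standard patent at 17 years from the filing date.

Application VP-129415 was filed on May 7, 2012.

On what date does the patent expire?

May 7, 2029

Filing date + 17 years → 7 May 2029.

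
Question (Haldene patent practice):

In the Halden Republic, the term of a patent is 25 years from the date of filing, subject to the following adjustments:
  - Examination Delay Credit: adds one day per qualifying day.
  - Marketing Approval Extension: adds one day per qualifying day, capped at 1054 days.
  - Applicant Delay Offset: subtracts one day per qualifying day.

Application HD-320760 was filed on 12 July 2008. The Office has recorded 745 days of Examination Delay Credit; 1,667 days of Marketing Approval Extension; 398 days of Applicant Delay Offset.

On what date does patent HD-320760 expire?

Base term: filing date + 25 years → 12 July 2033.
Examination Delay Credit: +745 days → 27 July 2035.
Marketing Approval Extension: 1667 days claimed exceeds the 1054-day cap, so +1054 days → 15 June 2038.
Applicant Delay Offset: −398 days → 13 May 2037.

May 13, 2037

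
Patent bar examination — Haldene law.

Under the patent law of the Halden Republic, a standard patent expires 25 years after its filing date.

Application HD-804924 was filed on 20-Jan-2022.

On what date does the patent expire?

2047-01-20

Filing date + 25 years → 20 January 2047.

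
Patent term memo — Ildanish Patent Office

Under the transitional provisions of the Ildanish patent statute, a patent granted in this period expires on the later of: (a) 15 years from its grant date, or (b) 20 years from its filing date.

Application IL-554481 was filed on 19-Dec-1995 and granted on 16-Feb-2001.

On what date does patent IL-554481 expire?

2016-02-16

(a) grant + 15 years → 16 February 2016.
(b) filing + 20 years → 19 December 2015.
Later of the two: 16 February 2016.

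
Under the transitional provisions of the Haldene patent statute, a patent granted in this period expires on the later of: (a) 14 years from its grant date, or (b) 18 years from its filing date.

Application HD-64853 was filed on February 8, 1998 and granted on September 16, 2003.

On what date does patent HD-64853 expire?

(a) grant + 14 years → 16 September 2017.
(b) filing + 18 years → 8 February 2016.
Later of the two: 16 September 2017.

2017-09-16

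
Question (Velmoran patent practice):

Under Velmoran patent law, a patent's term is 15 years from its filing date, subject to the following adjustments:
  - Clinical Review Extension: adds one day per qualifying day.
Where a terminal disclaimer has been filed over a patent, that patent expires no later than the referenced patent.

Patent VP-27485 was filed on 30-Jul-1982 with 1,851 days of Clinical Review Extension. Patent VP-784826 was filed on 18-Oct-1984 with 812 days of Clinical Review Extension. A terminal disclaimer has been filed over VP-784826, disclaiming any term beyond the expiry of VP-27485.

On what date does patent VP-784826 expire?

Natural term of VP-784826:
  Base: filing + 15 years → 18 October 1999.
  Clinical Review Extension: +812 days → 7 January 2002.
Expiry of referenced patent VP-27485:
  Base: filing + 15 years → 30 July 1997.
  Clinical Review Extension: +1851 days → 24 August 2002.
Terminal disclaimer: VP-784826 expires on the earlier of 7 January 2002 and 24 August 2002.

2002-01-07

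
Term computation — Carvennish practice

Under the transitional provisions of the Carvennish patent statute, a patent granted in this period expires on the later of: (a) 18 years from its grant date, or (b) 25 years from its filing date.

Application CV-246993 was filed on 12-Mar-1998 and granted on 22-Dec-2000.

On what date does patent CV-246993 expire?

(a) grant + 18 years → 22 December 2018.
(b) filing + 25 years → 12 March 2023.
Later of the two: 12 March 2023.

March 12, 2023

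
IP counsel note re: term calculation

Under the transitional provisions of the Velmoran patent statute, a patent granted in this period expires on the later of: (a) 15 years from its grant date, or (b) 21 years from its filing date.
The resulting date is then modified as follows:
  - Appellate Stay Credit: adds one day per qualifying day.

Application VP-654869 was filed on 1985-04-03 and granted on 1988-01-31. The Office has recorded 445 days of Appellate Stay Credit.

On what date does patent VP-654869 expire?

(a) grant + 15 years → 31 January 2003.
(b) filing + 21 years → 3 April 2006.
Later of the two: 3 April 2006.
Appellate Stay Credit: +445 days → 22 June 2007.

2007-06-22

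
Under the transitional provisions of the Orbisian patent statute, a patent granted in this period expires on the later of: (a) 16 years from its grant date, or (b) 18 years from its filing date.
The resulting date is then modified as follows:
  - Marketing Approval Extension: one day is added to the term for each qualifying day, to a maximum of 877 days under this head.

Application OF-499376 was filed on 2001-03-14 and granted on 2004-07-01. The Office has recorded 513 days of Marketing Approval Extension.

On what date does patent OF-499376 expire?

(a) grant + 16 years → 1 July 2020.
(b) filing + 18 years → 14 March 2019.
Later of the two: 1 July 2020.
Marketing Approval Extension: 513 days (within the 877-day cap) → +513 days → 26 November 2021.

November 26, 2021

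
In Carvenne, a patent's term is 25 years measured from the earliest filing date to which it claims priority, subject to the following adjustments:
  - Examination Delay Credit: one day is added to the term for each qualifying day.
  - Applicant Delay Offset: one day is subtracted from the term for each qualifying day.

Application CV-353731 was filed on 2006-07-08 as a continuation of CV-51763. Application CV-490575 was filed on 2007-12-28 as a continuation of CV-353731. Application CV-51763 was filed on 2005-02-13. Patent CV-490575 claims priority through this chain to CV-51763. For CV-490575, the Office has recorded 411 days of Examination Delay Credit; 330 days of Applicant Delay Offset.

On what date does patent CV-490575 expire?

2030-05-05

Earliest priority filing: 13 February 2005.
Base term: 13 February 2005 + 25 years → 13 February 2030.
Examination Delay Credit: +411 days → 31 March 2031.
Applicant Delay Offset: −330 days → 5 May 2030.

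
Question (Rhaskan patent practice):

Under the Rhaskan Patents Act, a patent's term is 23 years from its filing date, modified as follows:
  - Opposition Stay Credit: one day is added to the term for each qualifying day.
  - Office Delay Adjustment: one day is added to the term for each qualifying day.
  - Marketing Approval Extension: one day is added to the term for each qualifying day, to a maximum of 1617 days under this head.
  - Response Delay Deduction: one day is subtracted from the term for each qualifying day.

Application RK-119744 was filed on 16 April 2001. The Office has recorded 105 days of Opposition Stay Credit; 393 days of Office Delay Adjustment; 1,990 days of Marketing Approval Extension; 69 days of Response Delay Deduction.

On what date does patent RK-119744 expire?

November 22, 2029

Base term: filing date + 23 years → 16 April 2024.
Opposition Stay Credit: +105 days → 30 July 2024.
Office Delay Adjustment: +393 days → 27 August 2025.
Marketing Approval Extension: 1990 days claimed exceeds the 1617-day cap, so +1617 days → 30 January 2030.
Response Delay Deduction: −69 days → 22 November 2029.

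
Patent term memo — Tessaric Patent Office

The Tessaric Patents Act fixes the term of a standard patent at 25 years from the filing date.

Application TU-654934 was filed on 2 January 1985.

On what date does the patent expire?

2010-01-02

Filing date + 25 years → 2 January 2010.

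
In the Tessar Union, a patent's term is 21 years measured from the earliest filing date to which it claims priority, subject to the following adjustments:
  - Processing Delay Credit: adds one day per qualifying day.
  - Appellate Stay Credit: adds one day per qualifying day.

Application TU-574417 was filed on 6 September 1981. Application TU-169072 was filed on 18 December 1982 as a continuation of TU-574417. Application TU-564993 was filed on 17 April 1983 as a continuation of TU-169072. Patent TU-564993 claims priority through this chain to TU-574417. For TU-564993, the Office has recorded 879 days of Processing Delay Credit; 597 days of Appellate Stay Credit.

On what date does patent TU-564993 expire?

Earliest priority filing: 6 September 1981.
Base term: 6 September 1981 + 21 years → 6 September 2002.
Processing Delay Credit: +879 days → 1 February 2005.
Appellate Stay Credit: +597 days → 21 September 2006.

September 21, 2006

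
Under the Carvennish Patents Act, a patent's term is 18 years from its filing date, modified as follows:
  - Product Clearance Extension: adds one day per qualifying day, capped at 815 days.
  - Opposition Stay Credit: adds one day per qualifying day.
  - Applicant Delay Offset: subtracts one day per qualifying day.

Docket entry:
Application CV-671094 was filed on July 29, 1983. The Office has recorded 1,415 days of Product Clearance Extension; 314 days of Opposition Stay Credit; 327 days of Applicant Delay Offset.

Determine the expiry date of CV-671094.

October 9, 2003

Base term: filing date + 18 years → 29 July 2001.
Product Clearance Extension: 1415 days claimed exceeds the 815-day cap, so +815 days → 22 October 2003.
Opposition Stay Credit: +314 days → 31 August 2004.
Applicant Delay Offset: −327 days → 9 October 2003.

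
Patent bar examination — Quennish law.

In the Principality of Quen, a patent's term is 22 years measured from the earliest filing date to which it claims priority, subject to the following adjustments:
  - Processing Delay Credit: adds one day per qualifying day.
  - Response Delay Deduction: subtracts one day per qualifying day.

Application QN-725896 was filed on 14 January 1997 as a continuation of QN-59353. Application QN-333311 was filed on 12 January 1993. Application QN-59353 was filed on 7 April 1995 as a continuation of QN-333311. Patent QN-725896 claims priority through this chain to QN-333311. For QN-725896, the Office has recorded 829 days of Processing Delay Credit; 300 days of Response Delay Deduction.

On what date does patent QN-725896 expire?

Earliest priority filing: 12 January 1993.
Base term: 12 January 1993 + 22 years → 12 January 2015.
Processing Delay Credit: +829 days → 20 April 2017.
Response Delay Deduction: −300 days → 24 June 2016.

2016-06-24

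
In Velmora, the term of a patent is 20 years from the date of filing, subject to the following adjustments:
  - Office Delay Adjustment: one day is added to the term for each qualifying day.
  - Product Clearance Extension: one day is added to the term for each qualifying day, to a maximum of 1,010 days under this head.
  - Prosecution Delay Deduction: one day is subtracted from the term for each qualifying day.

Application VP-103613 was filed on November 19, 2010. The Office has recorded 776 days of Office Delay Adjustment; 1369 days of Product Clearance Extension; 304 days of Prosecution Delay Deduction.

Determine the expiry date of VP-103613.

2034-12-10

Base term: filing date + 20 years → 19 November 2030.
Office Delay Adjustment: +776 days → 3 January 2033.
Product Clearance Extension: 1369 days claimed exceeds the 1010-day cap, so +1010 days → 10 October 2035.
Prosecution Delay Deduction: −304 days → 10 December 2034.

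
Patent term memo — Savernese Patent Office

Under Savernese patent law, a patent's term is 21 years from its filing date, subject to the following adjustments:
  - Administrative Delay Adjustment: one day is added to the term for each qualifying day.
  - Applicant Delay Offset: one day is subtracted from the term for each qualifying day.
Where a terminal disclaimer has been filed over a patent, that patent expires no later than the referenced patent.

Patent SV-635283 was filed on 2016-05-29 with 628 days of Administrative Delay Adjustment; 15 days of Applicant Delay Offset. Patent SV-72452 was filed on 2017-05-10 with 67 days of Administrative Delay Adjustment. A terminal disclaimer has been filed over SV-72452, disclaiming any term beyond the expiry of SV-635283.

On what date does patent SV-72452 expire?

2038-07-16

Natural term of SV-72452:
  Base: filing + 21 years → 10 May 2038.
  Administrative Delay Adjustment: +67 days → 16 July 2038.
Expiry of referenced patent SV-635283:
  Base: filing + 21 years → 29 May 2037.
  Administrative Delay Adjustment: +628 days → 16 February 2039.
  Applicant Delay Offset: −15 days → 1 February 2039.
Terminal disclaimer: SV-72452 expires on the earlier of 16 July 2038 and 1 February 2039.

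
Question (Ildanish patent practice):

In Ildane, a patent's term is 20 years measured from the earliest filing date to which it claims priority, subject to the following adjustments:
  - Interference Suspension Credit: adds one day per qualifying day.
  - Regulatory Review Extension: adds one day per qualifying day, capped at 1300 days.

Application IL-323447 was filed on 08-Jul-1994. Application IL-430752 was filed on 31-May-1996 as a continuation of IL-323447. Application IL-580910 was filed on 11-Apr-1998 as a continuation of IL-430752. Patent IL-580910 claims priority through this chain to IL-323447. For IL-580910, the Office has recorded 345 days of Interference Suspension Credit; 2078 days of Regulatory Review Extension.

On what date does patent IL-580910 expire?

January 8, 2019

Earliest priority filing: 8 July 1994.
Base term: 8 July 1994 + 20 years → 8 July 2014.
Interference Suspension Credit: +345 days → 18 June 2015.
Regulatory Review Extension: 2078 days claimed exceeds the 1300-day cap, so +1300 days → 8 January 2019.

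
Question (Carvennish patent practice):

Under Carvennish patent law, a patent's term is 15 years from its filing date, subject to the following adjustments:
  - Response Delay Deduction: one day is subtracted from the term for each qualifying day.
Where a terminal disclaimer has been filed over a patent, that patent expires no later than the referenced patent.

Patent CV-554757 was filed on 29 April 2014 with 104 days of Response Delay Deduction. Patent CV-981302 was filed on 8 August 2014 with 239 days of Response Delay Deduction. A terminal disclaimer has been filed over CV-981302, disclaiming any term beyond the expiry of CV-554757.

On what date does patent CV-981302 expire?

December 12, 2028

Natural term of CV-981302:
  Base: filing + 15 years → 8 August 2029.
  Response Delay Deduction: −239 days → 12 December 2028.
Expiry of referenced patent CV-554757:
  Base: filing + 15 years → 29 April 2029.
  Response Delay Deduction: −104 days → 15 January 2029.
Terminal disclaimer: CV-981302 expires on the earlier of 12 December 2028 and 15 January 2029.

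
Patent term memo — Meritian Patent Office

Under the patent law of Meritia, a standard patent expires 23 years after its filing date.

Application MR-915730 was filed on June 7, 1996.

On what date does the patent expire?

2019-06-07

Filing date + 23 years → 7 June 2019.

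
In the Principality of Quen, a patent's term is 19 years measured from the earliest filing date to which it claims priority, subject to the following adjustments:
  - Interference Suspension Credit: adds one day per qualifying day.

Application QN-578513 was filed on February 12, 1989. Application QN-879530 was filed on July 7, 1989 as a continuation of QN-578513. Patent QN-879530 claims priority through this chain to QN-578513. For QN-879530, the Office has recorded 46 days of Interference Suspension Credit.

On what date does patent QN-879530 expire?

Earliest priority filing: 12 February 1989.
Base term: 12 February 1989 + 19 years → 12 February 2008.
Interference Suspension Credit: +46 days → 29 March 2008.

2008-03-29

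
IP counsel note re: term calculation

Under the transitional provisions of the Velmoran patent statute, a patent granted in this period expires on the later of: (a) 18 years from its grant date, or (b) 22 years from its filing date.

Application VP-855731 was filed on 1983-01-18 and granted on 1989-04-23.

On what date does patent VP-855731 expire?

2007-04-23

(a) grant + 18 years → 23 April 2007.
(b) filing + 22 years → 18 January 2005.
Later of the two: 23 April 2007.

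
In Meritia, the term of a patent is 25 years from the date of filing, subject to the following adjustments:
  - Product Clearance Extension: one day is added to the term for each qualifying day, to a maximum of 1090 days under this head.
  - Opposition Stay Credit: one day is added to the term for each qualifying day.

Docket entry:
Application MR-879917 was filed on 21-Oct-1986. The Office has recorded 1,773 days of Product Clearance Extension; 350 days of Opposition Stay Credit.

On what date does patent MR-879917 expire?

September 30, 2015

Base term: filing date + 25 years → 21 October 2011.
Product Clearance Extension: 1773 days claimed exceeds the 1090-day cap, so +1090 days → 15 October 2014.
Opposition Stay Credit: +350 days → 30 September 2015.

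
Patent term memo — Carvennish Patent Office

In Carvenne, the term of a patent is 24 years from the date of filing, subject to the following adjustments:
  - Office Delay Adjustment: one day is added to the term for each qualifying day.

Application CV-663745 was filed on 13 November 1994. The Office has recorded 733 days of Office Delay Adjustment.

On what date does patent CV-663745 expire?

Base term: filing date + 24 years → 13 November 2018.
Office Delay Adjustment: +733 days → 15 November 2020.

November 15, 2020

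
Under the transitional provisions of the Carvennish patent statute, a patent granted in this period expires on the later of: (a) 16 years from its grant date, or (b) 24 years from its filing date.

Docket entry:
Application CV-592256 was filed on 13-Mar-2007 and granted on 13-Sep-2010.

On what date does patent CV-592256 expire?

(a) grant + 16 years → 13 September 2026.
(b) filing + 24 years → 13 March 2031.
Later of the two: 13 March 2031.

2031-03-13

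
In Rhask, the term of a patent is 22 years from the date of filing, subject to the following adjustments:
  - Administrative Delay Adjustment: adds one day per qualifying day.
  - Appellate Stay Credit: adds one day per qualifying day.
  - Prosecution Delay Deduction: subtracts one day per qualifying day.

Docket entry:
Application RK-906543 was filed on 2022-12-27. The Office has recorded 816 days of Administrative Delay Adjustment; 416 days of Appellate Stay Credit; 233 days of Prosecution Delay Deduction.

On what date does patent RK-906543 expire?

Base term: filing date + 22 years → 27 December 2044.
Administrative Delay Adjustment: +816 days → 23 March 2047.
Appellate Stay Credit: +416 days → 12 May 2048.
Prosecution Delay Deduction: −233 days → 22 September 2047.

2047-09-22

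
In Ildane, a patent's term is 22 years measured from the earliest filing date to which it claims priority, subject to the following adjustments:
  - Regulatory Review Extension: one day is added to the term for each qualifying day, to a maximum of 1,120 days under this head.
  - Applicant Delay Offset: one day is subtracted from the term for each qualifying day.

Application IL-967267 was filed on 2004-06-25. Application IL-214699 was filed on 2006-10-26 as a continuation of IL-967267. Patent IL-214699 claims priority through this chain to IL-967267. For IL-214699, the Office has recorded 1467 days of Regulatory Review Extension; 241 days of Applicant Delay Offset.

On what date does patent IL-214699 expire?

2028-11-20

Earliest priority filing: 25 June 2004.
Base term: 25 June 2004 + 22 years → 25 June 2026.
Regulatory Review Extension: 1467 days claimed exceeds the 1120-day cap, so +1120 days → 19 July 2029.
Applicant Delay Offset: −241 days → 20 November 2028.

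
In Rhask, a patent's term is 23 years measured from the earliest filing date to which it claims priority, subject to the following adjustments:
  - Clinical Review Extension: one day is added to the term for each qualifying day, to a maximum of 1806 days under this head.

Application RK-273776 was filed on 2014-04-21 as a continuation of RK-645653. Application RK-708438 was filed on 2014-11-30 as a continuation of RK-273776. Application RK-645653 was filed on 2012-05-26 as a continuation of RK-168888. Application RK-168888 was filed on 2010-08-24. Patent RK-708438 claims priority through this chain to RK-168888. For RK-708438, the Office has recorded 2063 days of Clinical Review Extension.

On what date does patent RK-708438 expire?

2038-08-04

Earliest priority filing: 24 August 2010.
Base term: 24 August 2010 + 23 years → 24 August 2033.
Clinical Review Extension: 2063 days claimed exceeds the 1806-day cap, so +1806 days → 4 August 2038.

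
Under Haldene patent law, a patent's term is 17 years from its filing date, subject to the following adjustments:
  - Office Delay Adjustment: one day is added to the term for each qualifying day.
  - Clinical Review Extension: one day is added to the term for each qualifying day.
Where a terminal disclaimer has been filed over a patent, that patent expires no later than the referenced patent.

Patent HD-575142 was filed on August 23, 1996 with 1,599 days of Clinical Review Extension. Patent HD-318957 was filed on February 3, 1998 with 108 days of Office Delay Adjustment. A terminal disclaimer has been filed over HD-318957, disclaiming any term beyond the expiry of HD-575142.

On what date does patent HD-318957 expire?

May 22, 2015

Natural term of HD-318957:
  Base: filing + 17 years → 3 February 2015.
  Office Delay Adjustment: +108 days → 22 May 2015.
Expiry of referenced patent HD-575142:
  Base: filing + 17 years → 23 August 2013.
  Clinical Review Extension: +1599 days → 8 January 2018.
Terminal disclaimer: HD-318957 expires on the earlier of 22 May 2015 and 8 January 2018.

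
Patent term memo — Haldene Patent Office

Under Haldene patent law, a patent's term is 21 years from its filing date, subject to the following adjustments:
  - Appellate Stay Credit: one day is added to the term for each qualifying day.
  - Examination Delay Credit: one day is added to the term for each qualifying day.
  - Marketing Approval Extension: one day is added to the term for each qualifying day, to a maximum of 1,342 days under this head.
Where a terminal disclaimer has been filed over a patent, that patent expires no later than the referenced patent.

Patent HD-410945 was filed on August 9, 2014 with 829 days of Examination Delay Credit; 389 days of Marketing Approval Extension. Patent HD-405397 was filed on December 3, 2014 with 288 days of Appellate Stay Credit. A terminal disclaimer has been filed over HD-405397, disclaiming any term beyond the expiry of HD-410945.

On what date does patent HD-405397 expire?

Natural term of HD-405397:
  Base: filing + 21 years → 3 December 2035.
  Appellate Stay Credit: +288 days → 16 September 2036.
Expiry of referenced patent HD-410945:
  Base: filing + 21 years → 9 August 2035.
  Examination Delay Credit: +829 days → 15 November 2037.
  Marketing Approval Extension: 389 days (within the 1342-day cap) → +389 days → 9 December 2038.
Terminal disclaimer: HD-405397 expires on the earlier of 16 September 2036 and 9 December 2038.

September 16, 2036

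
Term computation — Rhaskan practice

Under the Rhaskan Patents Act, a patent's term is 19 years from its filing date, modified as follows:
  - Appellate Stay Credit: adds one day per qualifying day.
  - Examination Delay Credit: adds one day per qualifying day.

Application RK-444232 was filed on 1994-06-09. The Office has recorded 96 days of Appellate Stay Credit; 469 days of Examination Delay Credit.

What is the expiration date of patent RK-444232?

Base term: filing date + 19 years → 9 June 2013.
Appellate Stay Credit: +96 days → 13 September 2013.
Examination Delay Credit: +469 days → 26 December 2014.

2014-12-26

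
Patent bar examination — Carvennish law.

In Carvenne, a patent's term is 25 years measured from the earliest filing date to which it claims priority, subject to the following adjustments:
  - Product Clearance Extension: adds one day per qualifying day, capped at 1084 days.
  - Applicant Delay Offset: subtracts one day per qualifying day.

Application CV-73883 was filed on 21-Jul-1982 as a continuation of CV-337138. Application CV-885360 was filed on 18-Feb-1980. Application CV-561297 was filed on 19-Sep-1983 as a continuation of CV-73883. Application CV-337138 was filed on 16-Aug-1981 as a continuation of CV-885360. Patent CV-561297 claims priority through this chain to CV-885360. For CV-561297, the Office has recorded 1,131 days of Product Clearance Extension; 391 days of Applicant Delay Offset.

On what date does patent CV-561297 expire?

Earliest priority filing: 18 February 1980.
Base term: 18 February 1980 + 25 years → 18 February 2005.
Product Clearance Extension: 1131 days claimed exceeds the 1084-day cap, so +1084 days → 7 February 2008.
Applicant Delay Offset: −391 days → 12 January 2007.

January 12, 2007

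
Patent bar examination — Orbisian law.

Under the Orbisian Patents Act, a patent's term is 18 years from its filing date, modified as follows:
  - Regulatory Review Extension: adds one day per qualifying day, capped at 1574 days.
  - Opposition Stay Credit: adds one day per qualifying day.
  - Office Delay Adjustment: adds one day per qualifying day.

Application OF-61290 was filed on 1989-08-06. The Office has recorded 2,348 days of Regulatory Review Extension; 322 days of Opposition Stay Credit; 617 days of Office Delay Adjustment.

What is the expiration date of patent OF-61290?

June 23, 2014

Base term: filing date + 18 years → 6 August 2007.
Regulatory Review Extension: 2348 days claimed exceeds the 1574-day cap, so +1574 days → 27 November 2011.
Opposition Stay Credit: +322 days → 14 October 2012.
Office Delay Adjustment: +617 days → 23 June 2014.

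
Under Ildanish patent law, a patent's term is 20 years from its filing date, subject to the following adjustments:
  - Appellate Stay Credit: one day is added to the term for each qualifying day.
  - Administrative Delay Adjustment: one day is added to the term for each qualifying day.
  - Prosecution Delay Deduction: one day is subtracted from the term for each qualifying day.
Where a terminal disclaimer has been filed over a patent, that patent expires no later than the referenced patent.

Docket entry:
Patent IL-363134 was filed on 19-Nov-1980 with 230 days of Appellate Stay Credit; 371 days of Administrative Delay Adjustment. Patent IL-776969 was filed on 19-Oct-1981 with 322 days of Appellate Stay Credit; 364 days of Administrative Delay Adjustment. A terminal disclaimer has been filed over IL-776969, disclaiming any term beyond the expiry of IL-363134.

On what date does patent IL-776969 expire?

Natural term of IL-776969:
  Base: filing + 20 years → 19 October 2001.
  Appellate Stay Credit: +322 days → 6 September 2002.
  Administrative Delay Adjustment: +364 days → 5 September 2003.
Expiry of referenced patent IL-363134:
  Base: filing + 20 years → 19 November 2000.
  Appellate Stay Credit: +230 days → 7 July 2001.
  Administrative Delay Adjustment: +371 days → 13 July 2002.
Terminal disclaimer: IL-776969 expires on the earlier of 5 September 2003 and 13 July 2002.

2002-07-13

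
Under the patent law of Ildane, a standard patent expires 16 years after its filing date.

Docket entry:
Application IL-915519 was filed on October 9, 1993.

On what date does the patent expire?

Filing date + 16 years → 9 October 2009.

2009-10-09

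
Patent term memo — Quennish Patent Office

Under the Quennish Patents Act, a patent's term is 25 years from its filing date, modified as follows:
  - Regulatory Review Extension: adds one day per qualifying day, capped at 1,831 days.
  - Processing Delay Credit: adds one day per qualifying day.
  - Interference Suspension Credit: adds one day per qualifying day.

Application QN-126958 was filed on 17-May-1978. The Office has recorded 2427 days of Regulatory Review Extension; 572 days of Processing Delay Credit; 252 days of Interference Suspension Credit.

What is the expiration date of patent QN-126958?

Base term: filing date + 25 years → 17 May 2003.
Regulatory Review Extension: 2427 days claimed exceeds the 1831-day cap, so +1831 days → 21 May 2008.
Processing Delay Credit: +572 days → 14 December 2009.
Interference Suspension Credit: +252 days → 23 August 2010.

2010-08-23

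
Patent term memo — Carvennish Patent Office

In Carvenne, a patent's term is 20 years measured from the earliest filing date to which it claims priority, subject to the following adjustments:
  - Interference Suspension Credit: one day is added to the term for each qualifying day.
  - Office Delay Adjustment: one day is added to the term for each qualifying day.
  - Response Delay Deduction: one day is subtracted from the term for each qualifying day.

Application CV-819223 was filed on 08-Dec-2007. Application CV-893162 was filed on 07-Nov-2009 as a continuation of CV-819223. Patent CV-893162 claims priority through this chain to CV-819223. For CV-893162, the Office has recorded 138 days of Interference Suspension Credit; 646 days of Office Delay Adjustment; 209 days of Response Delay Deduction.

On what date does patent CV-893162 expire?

Earliest priority filing: 8 December 2007.
Base term: 8 December 2007 + 20 years → 8 December 2027.
Interference Suspension Credit: +138 days → 24 April 2028.
Office Delay Adjustment: +646 days → 30 January 2030.
Response Delay Deduction: −209 days → 5 July 2029.

July 5, 2029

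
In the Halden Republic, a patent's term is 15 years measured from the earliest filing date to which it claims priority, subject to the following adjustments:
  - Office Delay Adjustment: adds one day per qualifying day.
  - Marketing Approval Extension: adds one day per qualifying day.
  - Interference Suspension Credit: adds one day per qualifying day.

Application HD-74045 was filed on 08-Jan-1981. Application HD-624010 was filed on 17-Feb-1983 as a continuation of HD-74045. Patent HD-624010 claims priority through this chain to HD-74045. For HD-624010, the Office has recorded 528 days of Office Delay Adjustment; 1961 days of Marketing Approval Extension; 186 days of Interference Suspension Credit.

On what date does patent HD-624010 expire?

Earliest priority filing: 8 January 1981.
Base term: 8 January 1981 + 15 years → 8 January 1996.
Office Delay Adjustment: +528 days → 19 June 1997.
Marketing Approval Extension: +1961 days → 1 November 2002.
Interference Suspension Credit: +186 days → 6 May 2003.

2003-05-06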